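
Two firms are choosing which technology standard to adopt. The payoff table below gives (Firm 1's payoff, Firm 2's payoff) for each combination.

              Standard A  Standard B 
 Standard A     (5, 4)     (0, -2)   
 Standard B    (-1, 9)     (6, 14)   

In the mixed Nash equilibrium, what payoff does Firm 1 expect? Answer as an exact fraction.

5/2

Firm 2 mixes with probability q on Standard A, chosen so Firm 1 is indifferent: 5q + 0(1−q) = (-1)q + 6(1−q) gives q = 1/2.
Firm 1's expected payoff (from either row, since indifferent) is 5·1/2 + 0·1/2 = 5/2.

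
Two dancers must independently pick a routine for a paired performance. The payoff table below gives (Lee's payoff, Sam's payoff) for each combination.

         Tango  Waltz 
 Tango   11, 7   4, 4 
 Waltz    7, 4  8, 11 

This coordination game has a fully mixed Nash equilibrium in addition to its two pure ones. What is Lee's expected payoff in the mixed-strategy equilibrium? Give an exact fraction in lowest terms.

Sam mixes with probability q on Tango, chosen so Lee is indifferent: 11q + 4(1−q) = 7q + 8(1−q) gives q = 1/2.
Lee's expected payoff (from either row, since indifferent) is 11·1/2 + 4·1/2 = 15/2.

15/2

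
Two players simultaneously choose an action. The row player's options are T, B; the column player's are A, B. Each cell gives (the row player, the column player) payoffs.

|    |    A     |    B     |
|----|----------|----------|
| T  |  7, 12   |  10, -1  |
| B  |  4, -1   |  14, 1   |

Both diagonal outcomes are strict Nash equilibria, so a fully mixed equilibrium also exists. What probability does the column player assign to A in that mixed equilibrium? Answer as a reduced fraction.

The column player's mix q on A must make the row player indifferent between T and B.
The row player's payoff from T: 7q + 10(1−q). From B: 4q + 14(1−q).
Set equal: 3q = 4(1−q) → q = 4/7.

4/7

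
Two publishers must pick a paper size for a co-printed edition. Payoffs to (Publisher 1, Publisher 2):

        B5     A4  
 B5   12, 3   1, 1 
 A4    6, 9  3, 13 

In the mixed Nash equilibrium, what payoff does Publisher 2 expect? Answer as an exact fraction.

Publisher 1 mixes with probability p on B5, chosen so Publisher 2 is indifferent: 3p + 9(1−p) = 1p + 13(1−p) gives p = 2/3.
Publisher 2's expected payoff is 3·2/3 + 9·1/3 = 5.

5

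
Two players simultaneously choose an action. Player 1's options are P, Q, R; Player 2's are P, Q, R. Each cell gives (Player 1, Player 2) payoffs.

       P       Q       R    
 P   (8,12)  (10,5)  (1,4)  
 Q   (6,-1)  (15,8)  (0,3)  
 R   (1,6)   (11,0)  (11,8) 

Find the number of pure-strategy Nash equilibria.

3

Both P: Player 1 gets 8 (best alternative 6); Player 2 gets 12 (best alternative 5). Neither deviates — NE.
Both Q: Player 1 gets 15 (best alternative 11); Player 2 gets 8 (best alternative 3). Neither deviates — NE.
Both R: Player 1 gets 11 (best alternative 1); Player 2 gets 8 (best alternative 6). Neither deviates — NE.
(P, Q) is not a NE: Player 1 would switch to Q (15 > 10).
No other cell survives both best-response checks, so there are 3 pure NE.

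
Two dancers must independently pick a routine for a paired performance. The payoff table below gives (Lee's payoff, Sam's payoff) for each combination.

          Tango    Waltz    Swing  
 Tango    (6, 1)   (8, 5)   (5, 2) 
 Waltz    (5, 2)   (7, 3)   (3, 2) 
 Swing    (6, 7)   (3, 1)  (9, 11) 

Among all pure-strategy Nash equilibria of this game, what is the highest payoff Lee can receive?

(Tango, Waltz) is a pure NE (Lee: 8 ≥ 7; Sam: 5 ≥ 2). Lee gets 8.
Both Swing is a pure NE (Lee: 9 ≥ 5; Sam: 11 ≥ 7). Lee gets 9.
Every other cell has a profitable deviation for at least one player. Highest of {8, 9} is 9.

9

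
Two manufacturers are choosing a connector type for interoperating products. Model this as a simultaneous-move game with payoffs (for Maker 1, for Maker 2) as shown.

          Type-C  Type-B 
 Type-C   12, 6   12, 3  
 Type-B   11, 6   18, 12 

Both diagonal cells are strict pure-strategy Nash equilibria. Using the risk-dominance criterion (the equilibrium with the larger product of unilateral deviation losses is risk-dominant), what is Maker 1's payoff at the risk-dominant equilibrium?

18

At both Type-C: Maker 1 loses 12 − 11 = 1 by deviating; Maker 2 loses 6 − 3 = 3. Product = 1·3 = 3.
At both Type-B: Maker 1 loses 18 − 12 = 6 by deviating; Maker 2 loses 12 − 6 = 6. Product = 6·6 = 36.
36 > 3, so both Type-B is risk-dominant. Maker 1's payoff there is 18.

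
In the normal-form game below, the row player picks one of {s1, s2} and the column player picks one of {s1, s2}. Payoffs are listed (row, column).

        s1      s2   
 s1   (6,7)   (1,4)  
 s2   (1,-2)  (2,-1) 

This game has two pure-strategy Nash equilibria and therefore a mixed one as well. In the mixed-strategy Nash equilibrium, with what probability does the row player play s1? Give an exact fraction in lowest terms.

The row player's mix p on s1 must make the column player indifferent between s1 and s2.
The column player's payoff from s1: 7p + (-2)(1−p). From s2: 4p + (-1)(1−p).
Set equal: 3p = 1(1−p) → p = 1/4.

1/4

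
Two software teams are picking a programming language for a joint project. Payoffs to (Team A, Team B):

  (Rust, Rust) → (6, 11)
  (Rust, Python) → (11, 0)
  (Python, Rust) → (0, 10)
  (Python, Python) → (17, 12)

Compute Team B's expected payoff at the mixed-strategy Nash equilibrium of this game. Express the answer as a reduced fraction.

Team A mixes with probability p on Rust, chosen so Team B is indifferent: 11p + 10(1−p) = 0p + 12(1−p) gives p = 2/13.
Team B's expected payoff is 11·2/13 + 10·11/13 = 132/13.

132/13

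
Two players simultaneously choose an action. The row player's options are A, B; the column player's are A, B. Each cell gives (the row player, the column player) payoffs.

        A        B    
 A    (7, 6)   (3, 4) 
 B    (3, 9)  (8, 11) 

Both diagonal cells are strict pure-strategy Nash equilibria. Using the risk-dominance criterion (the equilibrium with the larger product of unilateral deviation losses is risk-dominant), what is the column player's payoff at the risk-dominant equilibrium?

At both A: the row player loses 7 − 3 = 4 by deviating; the column player loses 6 − 4 = 2. Product = 4·2 = 8.
At both B: the row player loses 8 − 3 = 5 by deviating; the column player loses 11 − 9 = 2. Product = 5·2 = 10.
10 > 8, so both B is risk-dominant. The column player's payoff there is 11.

11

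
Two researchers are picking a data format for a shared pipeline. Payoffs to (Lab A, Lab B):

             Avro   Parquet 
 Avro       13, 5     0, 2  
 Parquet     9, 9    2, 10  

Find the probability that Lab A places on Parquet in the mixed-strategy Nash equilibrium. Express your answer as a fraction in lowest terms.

Lab A's mix p on Avro must make Lab B indifferent between Avro and Parquet.
Lab B's payoff from Avro: 5p + 9(1−p). From Parquet: 2p + 10(1−p).
Set equal: 3p = 1(1−p) → p = 1/4.
Probability on Parquet is 1 − 1/4 = 3/4.

3/4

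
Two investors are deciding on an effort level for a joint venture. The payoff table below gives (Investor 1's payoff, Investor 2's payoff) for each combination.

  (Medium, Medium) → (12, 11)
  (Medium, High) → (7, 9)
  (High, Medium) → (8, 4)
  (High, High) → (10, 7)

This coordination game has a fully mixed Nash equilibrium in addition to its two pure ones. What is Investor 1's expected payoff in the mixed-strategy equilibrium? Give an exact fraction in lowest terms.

64/7

Investor 2 mixes with probability q on Medium, chosen so Investor 1 is indifferent: 12q + 7(1−q) = 8q + 10(1−q) gives q = 3/7.
Investor 1's expected payoff (from either row, since indifferent) is 12·3/7 + 7·4/7 = 64/7.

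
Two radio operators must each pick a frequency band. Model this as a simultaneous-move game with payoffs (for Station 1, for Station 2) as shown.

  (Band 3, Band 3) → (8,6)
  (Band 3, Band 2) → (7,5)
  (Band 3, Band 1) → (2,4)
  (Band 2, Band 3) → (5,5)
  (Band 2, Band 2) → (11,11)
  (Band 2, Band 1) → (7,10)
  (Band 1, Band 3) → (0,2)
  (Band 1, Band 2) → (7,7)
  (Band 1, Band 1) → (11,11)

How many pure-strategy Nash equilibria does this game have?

Both Band 3: Station 1 gets 8 (best alternative 5); Station 2 gets 6 (best alternative 5). Neither deviates — NE.
Both Band 2: Station 1 gets 11 (best alternative 7); Station 2 gets 11 (best alternative 10). Neither deviates — NE.
Both Band 1: Station 1 gets 11 (best alternative 7); Station 2 gets 11 (best alternative 7). Neither deviates — NE.
(Band 1, Band 2) is not a NE: Station 1 would switch to Band 2 (11 > 7).
No other cell survives both best-response checks, so there are 3 pure NE.

3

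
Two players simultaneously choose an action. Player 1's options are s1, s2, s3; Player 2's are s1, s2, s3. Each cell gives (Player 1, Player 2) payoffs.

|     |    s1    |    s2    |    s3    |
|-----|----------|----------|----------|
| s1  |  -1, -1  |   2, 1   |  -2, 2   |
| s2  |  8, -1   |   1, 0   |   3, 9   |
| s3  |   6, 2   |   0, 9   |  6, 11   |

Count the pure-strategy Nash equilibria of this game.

1

Both s3: Player 1 gets 6 (best alternative 3); Player 2 gets 11 (best alternative 9). Neither deviates — NE.
Both s1 is not a NE: Player 1 would switch to s2 (8 > -1).
No other cell survives both best-response checks, so there is 1 pure NE.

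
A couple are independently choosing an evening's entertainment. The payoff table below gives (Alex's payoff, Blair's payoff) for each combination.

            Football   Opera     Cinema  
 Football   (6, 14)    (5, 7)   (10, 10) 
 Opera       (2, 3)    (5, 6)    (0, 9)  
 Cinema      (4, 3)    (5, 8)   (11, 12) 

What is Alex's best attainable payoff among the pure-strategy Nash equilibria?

Both Football is a pure NE (Alex: 6 ≥ 4; Blair: 14 ≥ 10). Alex gets 6.
Both Cinema is a pure NE (Alex: 11 ≥ 10; Blair: 12 ≥ 8). Alex gets 11.
Every other cell has a profitable deviation for at least one player. Highest of {6, 11} is 11.

11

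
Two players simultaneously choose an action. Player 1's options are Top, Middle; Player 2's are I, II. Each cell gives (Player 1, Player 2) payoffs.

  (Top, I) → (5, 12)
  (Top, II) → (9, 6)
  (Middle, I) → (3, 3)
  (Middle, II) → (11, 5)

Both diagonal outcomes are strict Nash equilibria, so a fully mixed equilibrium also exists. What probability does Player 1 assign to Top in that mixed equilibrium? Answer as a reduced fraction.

1/4

Player 1's mix p on Top must make Player 2 indifferent between I and II.
Player 2's payoff from I: 12p + 3(1−p). From II: 6p + 5(1−p).
Set equal: 6p = 2(1−p) → p = 2/8 = 1/4.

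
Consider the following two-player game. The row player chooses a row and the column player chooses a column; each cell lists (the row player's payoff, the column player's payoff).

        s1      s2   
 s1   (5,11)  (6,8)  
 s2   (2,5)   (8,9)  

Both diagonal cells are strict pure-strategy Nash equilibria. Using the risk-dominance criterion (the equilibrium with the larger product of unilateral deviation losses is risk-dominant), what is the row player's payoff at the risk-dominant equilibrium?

At both s1: the row player loses 5 − 2 = 3 by deviating; the column player loses 11 − 8 = 3. Product = 3·3 = 9.
At both s2: the row player loses 8 − 6 = 2 by deviating; the column player loses 9 − 5 = 4. Product = 2·4 = 8.
9 > 8, so both s1 is risk-dominant. The row player's payoff there is 5.

5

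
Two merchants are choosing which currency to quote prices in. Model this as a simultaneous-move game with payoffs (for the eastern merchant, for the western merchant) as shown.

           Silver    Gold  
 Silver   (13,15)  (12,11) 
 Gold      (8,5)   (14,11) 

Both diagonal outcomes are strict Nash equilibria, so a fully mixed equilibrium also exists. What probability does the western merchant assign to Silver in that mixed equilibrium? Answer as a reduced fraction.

The western merchant's mix q on Silver must make the eastern merchant indifferent between Silver and Gold.
The eastern merchant's payoff from Silver: 13q + 12(1−q). From Gold: 8q + 14(1−q).
Set equal: 5q = 2(1−q) → q = 2/7.

2/7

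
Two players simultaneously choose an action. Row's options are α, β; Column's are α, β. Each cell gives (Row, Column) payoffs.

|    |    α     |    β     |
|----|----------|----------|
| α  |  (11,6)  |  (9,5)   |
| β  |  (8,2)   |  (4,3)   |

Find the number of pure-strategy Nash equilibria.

1

Both α: Row gets 11 (best alternative 8); Column gets 6 (best alternative 5). Neither deviates — NE.
Both β is not a NE: Row would switch to α (9 > 4).
No other cell survives both best-response checks, so there is 1 pure NE.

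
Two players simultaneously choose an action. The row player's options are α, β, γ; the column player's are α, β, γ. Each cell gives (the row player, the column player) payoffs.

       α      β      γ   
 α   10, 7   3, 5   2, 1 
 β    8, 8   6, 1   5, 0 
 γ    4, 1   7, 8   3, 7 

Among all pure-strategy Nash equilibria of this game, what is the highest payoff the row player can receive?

10

Both α is a pure NE (the row player: 10 ≥ 8; the column player: 7 ≥ 5). The row player gets 10.
(γ, β) is a pure NE (the row player: 7 ≥ 6; the column player: 8 ≥ 7). The row player gets 7.
Every other cell has a profitable deviation for at least one player. Highest of {10, 7} is 10.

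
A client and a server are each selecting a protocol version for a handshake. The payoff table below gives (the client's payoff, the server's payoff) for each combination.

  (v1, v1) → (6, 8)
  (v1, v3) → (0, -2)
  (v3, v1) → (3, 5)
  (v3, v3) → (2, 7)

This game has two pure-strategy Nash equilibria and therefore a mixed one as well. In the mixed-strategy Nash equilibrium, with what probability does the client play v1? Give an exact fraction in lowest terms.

1/6

The client's mix p on v1 must make the server indifferent between v1 and v3.
The server's payoff from v1: 8p + 5(1−p). From v3: (-2)p + 7(1−p).
Set equal: 10p = 2(1−p) → p = 2/12 = 1/6.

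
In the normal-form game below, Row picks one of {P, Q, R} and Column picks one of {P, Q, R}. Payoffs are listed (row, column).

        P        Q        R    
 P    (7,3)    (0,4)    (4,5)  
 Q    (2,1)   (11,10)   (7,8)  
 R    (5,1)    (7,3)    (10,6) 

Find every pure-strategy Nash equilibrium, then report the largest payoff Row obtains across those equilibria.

Both Q is a pure NE (Row: 11 ≥ 7; Column: 10 ≥ 8). Row gets 11.
Both R is a pure NE (Row: 10 ≥ 7; Column: 6 ≥ 3). Row gets 10.
Every other cell has a profitable deviation for at least one player. Highest of {11, 10} is 11.

11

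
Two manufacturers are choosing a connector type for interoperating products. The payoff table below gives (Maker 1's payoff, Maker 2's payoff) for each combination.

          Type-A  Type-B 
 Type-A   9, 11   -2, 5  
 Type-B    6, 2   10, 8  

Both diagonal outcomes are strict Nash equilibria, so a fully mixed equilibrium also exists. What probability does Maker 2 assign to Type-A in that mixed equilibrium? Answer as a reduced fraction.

4/5

Maker 2's mix q on Type-A must make Maker 1 indifferent between Type-A and Type-B.
Maker 1's payoff from Type-A: 9q + (-2)(1−q). From Type-B: 6q + 10(1−q).
Set equal: 3q = 12(1−q) → q = 12/15 = 4/5.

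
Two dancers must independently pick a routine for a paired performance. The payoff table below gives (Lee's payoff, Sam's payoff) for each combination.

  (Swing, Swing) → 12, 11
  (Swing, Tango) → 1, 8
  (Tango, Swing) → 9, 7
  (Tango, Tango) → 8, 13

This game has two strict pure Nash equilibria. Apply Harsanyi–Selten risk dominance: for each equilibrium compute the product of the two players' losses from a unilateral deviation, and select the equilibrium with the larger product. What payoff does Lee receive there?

8

At both Swing: Lee loses 12 − 9 = 3 by deviating; Sam loses 11 − 8 = 3. Product = 3·3 = 9.
At both Tango: Lee loses 8 − 1 = 7 by deviating; Sam loses 13 − 7 = 6. Product = 7·6 = 42.
42 > 9, so both Tango is risk-dominant. Lee's payoff there is 8.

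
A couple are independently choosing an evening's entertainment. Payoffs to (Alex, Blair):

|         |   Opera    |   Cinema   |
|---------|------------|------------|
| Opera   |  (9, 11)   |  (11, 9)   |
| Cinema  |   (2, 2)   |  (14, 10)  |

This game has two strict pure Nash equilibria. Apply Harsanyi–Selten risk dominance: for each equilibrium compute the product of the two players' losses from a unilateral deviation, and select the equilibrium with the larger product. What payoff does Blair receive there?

At both Opera: Alex loses 9 − 2 = 7 by deviating; Blair loses 11 − 9 = 2. Product = 7·2 = 14.
At both Cinema: Alex loses 14 − 11 = 3 by deviating; Blair loses 10 − 2 = 8. Product = 3·8 = 24.
24 > 14, so both Cinema is risk-dominant. Blair's payoff there is 10.

10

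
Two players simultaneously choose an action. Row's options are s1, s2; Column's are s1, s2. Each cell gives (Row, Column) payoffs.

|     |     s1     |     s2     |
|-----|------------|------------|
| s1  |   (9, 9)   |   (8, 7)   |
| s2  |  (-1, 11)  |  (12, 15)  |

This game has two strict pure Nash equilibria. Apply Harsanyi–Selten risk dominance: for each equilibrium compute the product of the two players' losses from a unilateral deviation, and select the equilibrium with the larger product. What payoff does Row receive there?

9

At both s1: Row loses 9 − (-1) = 10 by deviating; Column loses 9 − 7 = 2. Product = 10·2 = 20.
At both s2: Row loses 12 − 8 = 4 by deviating; Column loses 15 − 11 = 4. Product = 4·4 = 16.
20 > 16, so both s1 is risk-dominant. Row's payoff there is 9.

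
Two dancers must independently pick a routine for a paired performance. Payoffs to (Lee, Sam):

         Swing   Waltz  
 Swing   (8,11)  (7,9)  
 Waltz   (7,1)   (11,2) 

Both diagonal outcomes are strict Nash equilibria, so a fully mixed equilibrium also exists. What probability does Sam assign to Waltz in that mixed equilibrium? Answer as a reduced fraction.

1/5

Sam's mix q on Swing must make Lee indifferent between Swing and Waltz.
Lee's payoff from Swing: 8q + 7(1−q). From Waltz: 7q + 11(1−q).
Set equal: 1q = 4(1−q) → q = 4/5.
Probability on Waltz is 1 − 4/5 = 1/5.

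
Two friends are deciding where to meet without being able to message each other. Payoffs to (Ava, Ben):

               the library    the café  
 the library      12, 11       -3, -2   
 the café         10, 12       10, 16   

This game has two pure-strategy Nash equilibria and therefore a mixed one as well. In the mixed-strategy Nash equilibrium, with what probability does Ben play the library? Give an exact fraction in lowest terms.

Ben's mix q on the library must make Ava indifferent between the library and the café.
Ava's payoff from the library: 12q + (-3)(1−q). From the café: 10q + 10(1−q).
Set equal: 2q = 13(1−q) → q = 13/15.

13/15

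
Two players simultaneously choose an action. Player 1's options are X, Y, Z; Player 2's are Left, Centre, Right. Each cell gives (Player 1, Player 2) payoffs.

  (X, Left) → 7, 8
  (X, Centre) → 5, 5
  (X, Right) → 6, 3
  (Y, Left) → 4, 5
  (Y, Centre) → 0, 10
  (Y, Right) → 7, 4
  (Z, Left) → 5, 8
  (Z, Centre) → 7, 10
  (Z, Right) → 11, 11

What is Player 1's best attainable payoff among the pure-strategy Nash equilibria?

(X, Left) is a pure NE (Player 1: 7 ≥ 5; Player 2: 8 ≥ 5). Player 1 gets 7.
(Z, Right) is a pure NE (Player 1: 11 ≥ 7; Player 2: 11 ≥ 10). Player 1 gets 11.
Every other cell has a profitable deviation for at least one player. Highest of {7, 11} is 11.

11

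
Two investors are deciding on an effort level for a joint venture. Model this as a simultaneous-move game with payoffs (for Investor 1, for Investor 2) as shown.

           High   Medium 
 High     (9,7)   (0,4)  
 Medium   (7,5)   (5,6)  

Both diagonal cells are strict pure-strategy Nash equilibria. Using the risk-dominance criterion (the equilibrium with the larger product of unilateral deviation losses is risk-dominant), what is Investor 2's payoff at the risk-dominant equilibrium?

7

At both High: Investor 1 loses 9 − 7 = 2 by deviating; Investor 2 loses 7 − 4 = 3. Product = 2·3 = 6.
At both Medium: Investor 1 loses 5 − 0 = 5 by deviating; Investor 2 loses 6 − 5 = 1. Product = 5·1 = 5.
6 > 5, so both High is risk-dominant. Investor 2's payoff there is 7.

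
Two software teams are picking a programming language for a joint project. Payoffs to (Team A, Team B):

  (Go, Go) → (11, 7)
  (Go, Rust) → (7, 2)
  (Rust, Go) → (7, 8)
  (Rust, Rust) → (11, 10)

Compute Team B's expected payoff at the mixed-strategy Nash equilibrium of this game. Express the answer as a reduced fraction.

Team A mixes with probability p on Go, chosen so Team B is indifferent: 7p + 8(1−p) = 2p + 10(1−p) gives p = 2/7.
Team B's expected payoff is 7·2/7 + 8·5/7 = 54/7.

54/7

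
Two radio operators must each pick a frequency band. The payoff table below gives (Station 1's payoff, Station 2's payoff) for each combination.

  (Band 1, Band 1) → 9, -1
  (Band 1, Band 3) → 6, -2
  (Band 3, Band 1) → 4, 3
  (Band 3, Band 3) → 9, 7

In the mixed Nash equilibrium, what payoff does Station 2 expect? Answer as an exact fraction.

Station 1 mixes with probability p on Band 1, chosen so Station 2 is indifferent: (-1)p + 3(1−p) = (-2)p + 7(1−p) gives p = 4/5.
Station 2's expected payoff is (-1)·4/5 + 3·1/5 = -1/5.

-1/5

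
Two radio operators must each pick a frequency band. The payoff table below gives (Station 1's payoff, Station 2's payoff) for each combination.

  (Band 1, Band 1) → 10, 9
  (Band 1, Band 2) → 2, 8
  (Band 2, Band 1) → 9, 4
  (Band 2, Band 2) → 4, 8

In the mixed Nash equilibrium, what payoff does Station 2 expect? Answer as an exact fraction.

Station 1 mixes with probability p on Band 1, chosen so Station 2 is indifferent: 9p + 4(1−p) = 8p + 8(1−p) gives p = 4/5.
Station 2's expected payoff is 9·4/5 + 4·1/5 = 8.

8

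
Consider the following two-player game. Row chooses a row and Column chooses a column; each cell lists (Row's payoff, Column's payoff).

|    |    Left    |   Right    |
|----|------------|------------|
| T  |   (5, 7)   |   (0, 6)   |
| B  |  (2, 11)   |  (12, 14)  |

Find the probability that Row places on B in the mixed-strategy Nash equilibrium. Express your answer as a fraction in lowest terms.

1/4

Row's mix p on T must make Column indifferent between Left and Right.
Column's payoff from Left: 7p + 11(1−p). From Right: 6p + 14(1−p).
Set equal: 1p = 3(1−p) → p = 3/4.
Probability on B is 1 − 3/4 = 1/4.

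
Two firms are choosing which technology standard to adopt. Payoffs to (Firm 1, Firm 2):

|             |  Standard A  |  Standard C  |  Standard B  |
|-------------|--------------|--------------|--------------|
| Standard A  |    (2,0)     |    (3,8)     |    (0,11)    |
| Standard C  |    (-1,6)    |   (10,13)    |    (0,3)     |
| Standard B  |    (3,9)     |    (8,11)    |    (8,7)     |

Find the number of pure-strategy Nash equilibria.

1

Both Standard C: Firm 1 gets 10 (best alternative 8); Firm 2 gets 13 (best alternative 6). Neither deviates — NE.
Both Standard A is not a NE: Firm 1 would switch to Standard B (3 > 2).
No other cell survives both best-response checks, so there is 1 pure NE.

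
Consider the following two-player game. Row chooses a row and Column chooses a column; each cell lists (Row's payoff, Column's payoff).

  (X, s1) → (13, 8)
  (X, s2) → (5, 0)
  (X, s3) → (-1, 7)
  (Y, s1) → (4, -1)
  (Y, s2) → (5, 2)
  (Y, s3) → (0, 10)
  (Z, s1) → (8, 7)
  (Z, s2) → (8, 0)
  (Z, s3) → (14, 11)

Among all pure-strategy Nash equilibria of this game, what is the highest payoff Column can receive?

11

(X, s1) is a pure NE (Row: 13 ≥ 8; Column: 8 ≥ 7). Column gets 8.
(Z, s3) is a pure NE (Row: 14 ≥ 0; Column: 11 ≥ 7). Column gets 11.
Every other cell has a profitable deviation for at least one player. Highest of {8, 11} is 11.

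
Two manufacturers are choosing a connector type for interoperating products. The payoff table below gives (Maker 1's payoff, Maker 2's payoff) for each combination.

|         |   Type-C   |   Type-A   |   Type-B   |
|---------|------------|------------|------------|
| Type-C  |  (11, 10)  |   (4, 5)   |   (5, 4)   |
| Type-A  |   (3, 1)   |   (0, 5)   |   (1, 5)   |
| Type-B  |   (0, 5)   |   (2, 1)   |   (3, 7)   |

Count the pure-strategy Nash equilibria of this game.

1

Both Type-C: Maker 1 gets 11 (best alternative 3); Maker 2 gets 10 (best alternative 5). Neither deviates — NE.
Both Type-A is not a NE: Maker 1 would switch to Type-C (4 > 0).
No other cell survives both best-response checks, so there is 1 pure NE.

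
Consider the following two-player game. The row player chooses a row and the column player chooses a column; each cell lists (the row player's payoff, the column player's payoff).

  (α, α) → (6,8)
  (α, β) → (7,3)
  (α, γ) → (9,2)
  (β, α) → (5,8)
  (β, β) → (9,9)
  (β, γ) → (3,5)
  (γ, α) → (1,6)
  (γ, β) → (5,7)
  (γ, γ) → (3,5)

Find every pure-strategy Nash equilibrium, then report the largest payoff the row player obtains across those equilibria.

Both α is a pure NE (the row player: 6 ≥ 5; the column player: 8 ≥ 3). The row player gets 6.
Both β is a pure NE (the row player: 9 ≥ 7; the column player: 9 ≥ 8). The row player gets 9.
Every other cell has a profitable deviation for at least one player. Highest of {6, 9} is 9.

9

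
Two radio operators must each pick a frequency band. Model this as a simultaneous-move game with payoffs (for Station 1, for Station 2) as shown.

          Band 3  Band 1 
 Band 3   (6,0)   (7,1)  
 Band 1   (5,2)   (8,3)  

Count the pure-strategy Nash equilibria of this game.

Both Band 1: Station 1 gets 8 (best alternative 7); Station 2 gets 3 (best alternative 2). Neither deviates — NE.
Both Band 3 is not a NE: Station 2 would switch to Band 1 (1 > 0).
No other cell survives both best-response checks, so there is 1 pure NE.

1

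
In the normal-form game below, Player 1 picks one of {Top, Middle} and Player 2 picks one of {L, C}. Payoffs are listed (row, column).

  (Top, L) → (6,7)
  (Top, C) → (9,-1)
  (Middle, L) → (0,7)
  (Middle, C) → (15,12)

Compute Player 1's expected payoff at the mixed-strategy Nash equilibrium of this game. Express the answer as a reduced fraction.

Player 2 mixes with probability q on L, chosen so Player 1 is indifferent: 6q + 9(1−q) = 0q + 15(1−q) gives q = 1/2.
Player 1's expected payoff (from either row, since indifferent) is 6·1/2 + 9·1/2 = 15/2.

15/2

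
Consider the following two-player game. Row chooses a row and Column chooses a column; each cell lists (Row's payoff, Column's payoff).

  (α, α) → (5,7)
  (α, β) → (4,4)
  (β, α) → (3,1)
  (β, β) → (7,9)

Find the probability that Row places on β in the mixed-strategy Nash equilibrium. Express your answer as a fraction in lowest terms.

Row's mix p on α must make Column indifferent between α and β.
Column's payoff from α: 7p + 1(1−p). From β: 4p + 9(1−p).
Set equal: 3p = 8(1−p) → p = 8/11.
Probability on β is 1 − 8/11 = 3/11.

3/11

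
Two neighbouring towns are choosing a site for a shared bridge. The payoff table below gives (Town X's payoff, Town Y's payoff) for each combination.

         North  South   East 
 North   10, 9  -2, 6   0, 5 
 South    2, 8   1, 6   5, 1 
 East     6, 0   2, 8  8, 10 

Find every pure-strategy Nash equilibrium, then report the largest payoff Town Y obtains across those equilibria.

Both North is a pure NE (Town X: 10 ≥ 6; Town Y: 9 ≥ 6). Town Y gets 9.
Both East is a pure NE (Town X: 8 ≥ 5; Town Y: 10 ≥ 8). Town Y gets 10.
Every other cell has a profitable deviation for at least one player. Highest of {9, 10} is 10.

10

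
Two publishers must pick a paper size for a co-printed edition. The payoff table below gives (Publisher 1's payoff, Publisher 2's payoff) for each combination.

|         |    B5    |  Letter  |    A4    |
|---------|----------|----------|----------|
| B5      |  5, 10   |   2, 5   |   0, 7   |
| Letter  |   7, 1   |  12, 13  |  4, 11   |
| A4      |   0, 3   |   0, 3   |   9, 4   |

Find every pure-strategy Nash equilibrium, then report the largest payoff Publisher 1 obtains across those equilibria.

12

Both Letter is a pure NE (Publisher 1: 12 ≥ 2; Publisher 2: 13 ≥ 11). Publisher 1 gets 12.
Both A4 is a pure NE (Publisher 1: 9 ≥ 4; Publisher 2: 4 ≥ 3). Publisher 1 gets 9.
Every other cell has a profitable deviation for at least one player. Highest of {12, 9} is 12.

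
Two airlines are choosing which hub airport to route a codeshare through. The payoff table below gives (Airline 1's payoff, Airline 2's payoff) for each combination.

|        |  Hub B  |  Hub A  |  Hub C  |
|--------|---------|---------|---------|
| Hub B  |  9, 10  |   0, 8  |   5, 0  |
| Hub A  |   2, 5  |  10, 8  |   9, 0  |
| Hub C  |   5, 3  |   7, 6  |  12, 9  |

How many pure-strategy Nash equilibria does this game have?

Both Hub B: Airline 1 gets 9 (best alternative 5); Airline 2 gets 10 (best alternative 8). Neither deviates — NE.
Both Hub A: Airline 1 gets 10 (best alternative 7); Airline 2 gets 8 (best alternative 5). Neither deviates — NE.
Both Hub C: Airline 1 gets 12 (best alternative 9); Airline 2 gets 9 (best alternative 6). Neither deviates — NE.
(Hub B, Hub C) is not a NE: Airline 1 would switch to Hub C (12 > 5).
No other cell survives both best-response checks, so there are 3 pure NE.

3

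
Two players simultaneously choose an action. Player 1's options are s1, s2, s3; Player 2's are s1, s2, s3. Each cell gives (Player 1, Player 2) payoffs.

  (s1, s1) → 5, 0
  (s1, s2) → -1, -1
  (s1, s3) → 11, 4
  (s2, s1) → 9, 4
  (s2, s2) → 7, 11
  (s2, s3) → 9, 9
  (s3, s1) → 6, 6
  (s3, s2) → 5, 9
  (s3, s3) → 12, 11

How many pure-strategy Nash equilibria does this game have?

Both s2: Player 1 gets 7 (best alternative 5); Player 2 gets 11 (best alternative 9). Neither deviates — NE.
Both s3: Player 1 gets 12 (best alternative 11); Player 2 gets 11 (best alternative 9). Neither deviates — NE.
Both s1 is not a NE: Player 1 would switch to s2 (9 > 5).
No other cell survives both best-response checks, so there are 2 pure NE.

2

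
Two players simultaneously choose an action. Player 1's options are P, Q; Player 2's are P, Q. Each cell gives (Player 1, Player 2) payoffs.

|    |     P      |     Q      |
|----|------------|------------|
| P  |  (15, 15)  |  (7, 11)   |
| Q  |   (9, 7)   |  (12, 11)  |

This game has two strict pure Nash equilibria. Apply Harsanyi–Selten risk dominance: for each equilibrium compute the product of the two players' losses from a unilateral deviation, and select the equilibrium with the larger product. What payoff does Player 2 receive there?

At both P: Player 1 loses 15 − 9 = 6 by deviating; Player 2 loses 15 − 11 = 4. Product = 6·4 = 24.
At both Q: Player 1 loses 12 − 7 = 5 by deviating; Player 2 loses 11 − 7 = 4. Product = 5·4 = 20.
24 > 20, so both P is risk-dominant. Player 2's payoff there is 15.

15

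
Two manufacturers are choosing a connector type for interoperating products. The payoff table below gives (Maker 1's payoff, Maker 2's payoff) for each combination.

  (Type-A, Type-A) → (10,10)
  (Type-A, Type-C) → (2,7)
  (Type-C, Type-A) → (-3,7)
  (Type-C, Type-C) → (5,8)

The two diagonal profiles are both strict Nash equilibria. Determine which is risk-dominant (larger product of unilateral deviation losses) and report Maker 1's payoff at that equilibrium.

10

At both Type-A: Maker 1 loses 10 − (-3) = 13 by deviating; Maker 2 loses 10 − 7 = 3. Product = 13·3 = 39.
At both Type-C: Maker 1 loses 5 − 2 = 3 by deviating; Maker 2 loses 8 − 7 = 1. Product = 3·1 = 3.
39 > 3, so both Type-A is risk-dominant. Maker 1's payoff there is 10.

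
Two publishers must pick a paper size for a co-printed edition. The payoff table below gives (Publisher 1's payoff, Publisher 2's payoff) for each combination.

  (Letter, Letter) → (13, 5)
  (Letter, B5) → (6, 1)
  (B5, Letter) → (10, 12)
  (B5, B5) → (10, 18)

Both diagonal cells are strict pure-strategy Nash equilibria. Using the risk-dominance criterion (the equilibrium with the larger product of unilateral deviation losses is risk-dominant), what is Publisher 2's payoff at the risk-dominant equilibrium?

At both Letter: Publisher 1 loses 13 − 10 = 3 by deviating; Publisher 2 loses 5 − 1 = 4. Product = 3·4 = 12.
At both B5: Publisher 1 loses 10 − 6 = 4 by deviating; Publisher 2 loses 18 − 12 = 6. Product = 4·6 = 24.
24 > 12, so both B5 is risk-dominant. Publisher 2's payoff there is 18.

18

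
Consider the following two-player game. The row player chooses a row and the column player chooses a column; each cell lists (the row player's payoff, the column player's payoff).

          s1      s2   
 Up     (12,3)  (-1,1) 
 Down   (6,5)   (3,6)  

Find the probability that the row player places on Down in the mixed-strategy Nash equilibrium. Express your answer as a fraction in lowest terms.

The row player's mix p on Up must make the column player indifferent between s1 and s2.
The column player's payoff from s1: 3p + 5(1−p). From s2: 1p + 6(1−p).
Set equal: 2p = 1(1−p) → p = 1/3.
Probability on Down is 1 − 1/3 = 2/3.

2/3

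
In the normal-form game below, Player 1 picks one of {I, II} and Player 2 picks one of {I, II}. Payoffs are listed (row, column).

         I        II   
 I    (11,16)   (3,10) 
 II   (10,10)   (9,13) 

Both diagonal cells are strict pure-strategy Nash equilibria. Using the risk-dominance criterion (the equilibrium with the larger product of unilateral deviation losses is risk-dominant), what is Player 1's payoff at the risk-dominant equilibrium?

9

At both I: Player 1 loses 11 − 10 = 1 by deviating; Player 2 loses 16 − 10 = 6. Product = 1·6 = 6.
At both II: Player 1 loses 9 − 3 = 6 by deviating; Player 2 loses 13 − 10 = 3. Product = 6·3 = 18.
18 > 6, so both II is risk-dominant. Player 1's payoff there is 9.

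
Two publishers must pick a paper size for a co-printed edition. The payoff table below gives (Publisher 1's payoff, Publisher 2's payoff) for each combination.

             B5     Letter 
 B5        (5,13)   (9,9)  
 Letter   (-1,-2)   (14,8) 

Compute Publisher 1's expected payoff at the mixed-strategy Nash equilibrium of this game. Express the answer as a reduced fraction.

79/11

Publisher 2 mixes with probability q on B5, chosen so Publisher 1 is indifferent: 5q + 9(1−q) = (-1)q + 14(1−q) gives q = 5/11.
Publisher 1's expected payoff (from either row, since indifferent) is 5·5/11 + 9·6/11 = 79/11.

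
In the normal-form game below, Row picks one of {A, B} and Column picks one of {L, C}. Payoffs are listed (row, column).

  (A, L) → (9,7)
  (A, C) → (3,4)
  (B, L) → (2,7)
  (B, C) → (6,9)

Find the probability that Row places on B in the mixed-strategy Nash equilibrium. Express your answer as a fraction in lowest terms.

3/5

Row's mix p on A must make Column indifferent between L and C.
Column's payoff from L: 7p + 7(1−p). From C: 4p + 9(1−p).
Set equal: 3p = 2(1−p) → p = 2/5.
Probability on B is 1 − 2/5 = 3/5.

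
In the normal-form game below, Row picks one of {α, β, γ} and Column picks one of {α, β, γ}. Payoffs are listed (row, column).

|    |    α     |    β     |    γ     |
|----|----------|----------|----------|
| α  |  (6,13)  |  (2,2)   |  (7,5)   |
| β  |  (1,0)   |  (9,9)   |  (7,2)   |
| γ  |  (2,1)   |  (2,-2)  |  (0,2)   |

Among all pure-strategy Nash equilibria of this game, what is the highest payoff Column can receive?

13

Both α is a pure NE (Row: 6 ≥ 2; Column: 13 ≥ 5). Column gets 13.
Both β is a pure NE (Row: 9 ≥ 2; Column: 9 ≥ 2). Column gets 9.
Every other cell has a profitable deviation for at least one player. Highest of {13, 9} is 13.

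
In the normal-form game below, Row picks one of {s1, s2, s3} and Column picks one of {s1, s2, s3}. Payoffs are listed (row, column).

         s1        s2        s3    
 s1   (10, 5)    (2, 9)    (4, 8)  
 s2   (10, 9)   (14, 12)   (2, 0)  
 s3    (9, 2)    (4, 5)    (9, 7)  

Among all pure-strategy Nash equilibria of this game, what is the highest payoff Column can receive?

12

Both s2 is a pure NE (Row: 14 ≥ 4; Column: 12 ≥ 9). Column gets 12.
Both s3 is a pure NE (Row: 9 ≥ 4; Column: 7 ≥ 5). Column gets 7.
Every other cell has a profitable deviation for at least one player. Highest of {12, 7} is 12.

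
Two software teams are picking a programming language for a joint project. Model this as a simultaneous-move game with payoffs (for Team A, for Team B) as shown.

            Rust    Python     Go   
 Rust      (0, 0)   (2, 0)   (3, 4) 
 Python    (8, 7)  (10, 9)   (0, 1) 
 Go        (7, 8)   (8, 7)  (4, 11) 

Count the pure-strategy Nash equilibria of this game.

2

Both Python: Team A gets 10 (best alternative 8); Team B gets 9 (best alternative 7). Neither deviates — NE.
Both Go: Team A gets 4 (best alternative 3); Team B gets 11 (best alternative 8). Neither deviates — NE.
Both Rust is not a NE: Team A would switch to Python (8 > 0).
No other cell survives both best-response checks, so there are 2 pure NE.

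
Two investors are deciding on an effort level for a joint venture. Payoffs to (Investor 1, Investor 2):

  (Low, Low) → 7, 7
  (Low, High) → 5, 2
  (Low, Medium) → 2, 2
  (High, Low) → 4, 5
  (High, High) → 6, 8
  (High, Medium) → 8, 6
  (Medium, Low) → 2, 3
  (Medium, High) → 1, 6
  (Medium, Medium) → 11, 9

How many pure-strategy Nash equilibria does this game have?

Both Low: Investor 1 gets 7 (best alternative 4); Investor 2 gets 7 (best alternative 2). Neither deviates — NE.
Both High: Investor 1 gets 6 (best alternative 5); Investor 2 gets 8 (best alternative 6). Neither deviates — NE.
Both Medium: Investor 1 gets 11 (best alternative 8); Investor 2 gets 9 (best alternative 6). Neither deviates — NE.
(High, Medium) is not a NE: Investor 1 would switch to Medium (11 > 8).
No other cell survives both best-response checks, so there are 3 pure NE.

3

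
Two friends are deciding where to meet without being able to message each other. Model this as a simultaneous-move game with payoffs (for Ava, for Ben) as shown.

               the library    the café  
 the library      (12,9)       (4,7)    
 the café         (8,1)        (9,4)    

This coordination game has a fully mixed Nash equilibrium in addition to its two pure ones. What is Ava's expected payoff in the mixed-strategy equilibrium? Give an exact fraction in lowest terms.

76/9

Ben mixes with probability q on the library, chosen so Ava is indifferent: 12q + 4(1−q) = 8q + 9(1−q) gives q = 5/9.
Ava's expected payoff (from either row, since indifferent) is 12·5/9 + 4·4/9 = 76/9.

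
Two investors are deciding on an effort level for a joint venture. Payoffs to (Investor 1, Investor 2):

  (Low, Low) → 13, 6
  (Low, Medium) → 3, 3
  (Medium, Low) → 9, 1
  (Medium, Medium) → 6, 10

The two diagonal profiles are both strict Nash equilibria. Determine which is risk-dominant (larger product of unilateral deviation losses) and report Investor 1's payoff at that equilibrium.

At both Low: Investor 1 loses 13 − 9 = 4 by deviating; Investor 2 loses 6 − 3 = 3. Product = 4·3 = 12.
At both Medium: Investor 1 loses 6 − 3 = 3 by deviating; Investor 2 loses 10 − 1 = 9. Product = 3·9 = 27.
27 > 12, so both Medium is risk-dominant. Investor 1's payoff there is 6.

6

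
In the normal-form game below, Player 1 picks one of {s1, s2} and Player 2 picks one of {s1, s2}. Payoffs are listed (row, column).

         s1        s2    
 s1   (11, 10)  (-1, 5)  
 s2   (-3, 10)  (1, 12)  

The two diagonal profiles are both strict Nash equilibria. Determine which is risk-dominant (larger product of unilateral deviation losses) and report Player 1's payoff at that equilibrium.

At both s1: Player 1 loses 11 − (-3) = 14 by deviating; Player 2 loses 10 − 5 = 5. Product = 14·5 = 70.
At both s2: Player 1 loses 1 − (-1) = 2 by deviating; Player 2 loses 12 − 10 = 2. Product = 2·2 = 4.
70 > 4, so both s1 is risk-dominant. Player 1's payoff there is 11.

11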